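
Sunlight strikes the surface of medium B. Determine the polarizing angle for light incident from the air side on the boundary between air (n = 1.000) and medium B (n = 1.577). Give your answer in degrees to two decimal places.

θ_B ≈ 57.62°

Here n₂/n₁ = 1.577/1.000 = 1.5770, and Brewster's law gives tan θ_B = n₂/n₁.
θ_B = arctan(1.5770) = 57.62°.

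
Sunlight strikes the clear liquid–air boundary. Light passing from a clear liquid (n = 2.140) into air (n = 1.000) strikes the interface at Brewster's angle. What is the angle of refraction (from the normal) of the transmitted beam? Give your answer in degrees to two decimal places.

θ_t ≈ 64.95°

θ_B = arctan(n₂/n₁) = arctan(1.000/2.140) = 25.05°.
At Brewster's angle the reflected and refracted rays are perpendicular, so θ_t = 90° − θ_B = 90° − 25.05° = 64.95°.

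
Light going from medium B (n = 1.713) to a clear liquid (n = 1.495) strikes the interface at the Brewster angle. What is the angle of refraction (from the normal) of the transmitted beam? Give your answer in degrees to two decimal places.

θ_B = arctan(n₂/n₁) = arctan(1.495/1.713) = 41.11°.
The refracted ray is perpendicular to the reflected ray, so θ_t = 90° − θ_B = 48.89°.

θ_t ≈ 48.89°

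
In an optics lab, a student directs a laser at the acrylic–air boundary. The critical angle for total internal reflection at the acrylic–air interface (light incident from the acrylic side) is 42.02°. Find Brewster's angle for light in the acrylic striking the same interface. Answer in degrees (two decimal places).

At the critical angle sin θ_c = n₂/n₁, giving n₂/n₁ = sin 42.02° = 0.6694.
Then tan θ_B = n₂/n₁ = 0.6694, so θ_B = arctan 0.6694 = 33.80°.

θ_B ≈ 33.80°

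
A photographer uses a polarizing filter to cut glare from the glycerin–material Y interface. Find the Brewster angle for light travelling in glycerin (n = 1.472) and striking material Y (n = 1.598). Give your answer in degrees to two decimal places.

θ_B ≈ 47.35°

Brewster's condition: tan θ_B = n₂/n₁ = 1.598/1.472 = 1.0856. Taking the arctangent, θ_B = 47.35°.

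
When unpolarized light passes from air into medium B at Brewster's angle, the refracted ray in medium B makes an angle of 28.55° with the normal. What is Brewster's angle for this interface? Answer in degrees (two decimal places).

θ_B ≈ 61.45°

At Brewster's angle the reflected and refracted rays are perpendicular, so θ_B + θ_t = 90°.
So θ_B = 90° − θ_t = 90° − 28.55° = 61.45°.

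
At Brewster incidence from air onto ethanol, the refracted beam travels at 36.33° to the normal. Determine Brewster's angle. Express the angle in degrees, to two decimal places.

θ_B ≈ 53.67°

At Brewster's angle the reflected and refracted rays are perpendicular, so θ_B + θ_t = 90°.
So θ_B = 90° − θ_t = 90° − 36.33° = 53.67°.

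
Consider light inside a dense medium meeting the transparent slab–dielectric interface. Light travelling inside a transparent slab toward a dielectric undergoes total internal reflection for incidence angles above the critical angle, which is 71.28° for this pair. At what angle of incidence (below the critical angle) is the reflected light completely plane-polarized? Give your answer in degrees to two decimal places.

At the critical angle sin θ_c = n₂/n₁, giving n₂/n₁ = sin 71.28° = 0.9471.
Then tan θ_B = n₂/n₁ = 0.9471, so θ_B = arctan 0.9471 = 43.44°.

θ_B ≈ 43.44°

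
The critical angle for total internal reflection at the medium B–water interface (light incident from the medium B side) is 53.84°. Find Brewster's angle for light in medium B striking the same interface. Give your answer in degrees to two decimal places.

θ_B ≈ 38.92°

n₂/n₁ = sin θ_c = sin 53.84° = 0.8074.
tan θ_B equals the same ratio, so θ_B = arctan(0.8074) = 38.92°.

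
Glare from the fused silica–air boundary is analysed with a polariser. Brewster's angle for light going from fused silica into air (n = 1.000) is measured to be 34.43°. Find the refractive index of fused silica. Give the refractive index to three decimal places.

n ≈ 1.459

At Brewster's angle, tan θ_B = n₂/n₁ with n₁ on the incident side (fused silica) and n₂ on the transmitted side (air).
n₁ = n₂ / tan θ_B = 1.000 / tan 34.43° = 1.459.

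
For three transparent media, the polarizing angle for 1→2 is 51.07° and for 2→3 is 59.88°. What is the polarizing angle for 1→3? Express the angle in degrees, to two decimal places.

θ_B ≈ 64.89°

n₂/n₁ = tan 51.07° = 1.2380 and n₃/n₂ = tan 59.88° = 1.7237.
n₃/n₁ = 2.1339. Then tan θ_B(1→3) = n₃/n₁, so θ_B(1→3) = arctan(2.1339) = 64.89°.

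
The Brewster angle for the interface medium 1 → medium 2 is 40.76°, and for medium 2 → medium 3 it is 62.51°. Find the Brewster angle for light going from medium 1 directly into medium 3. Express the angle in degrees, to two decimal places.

θ_B ≈ 58.88°

Each Brewster angle gives a ratio: n₂/n₁ = tan 40.76° = 0.8620, n₃/n₂ = tan 62.51° = 1.9218.
n₃/n₁ = 1.6565. Then tan θ_B(1→3) = n₃/n₁, so θ_B(1→3) = arctan(1.6565) = 58.88°.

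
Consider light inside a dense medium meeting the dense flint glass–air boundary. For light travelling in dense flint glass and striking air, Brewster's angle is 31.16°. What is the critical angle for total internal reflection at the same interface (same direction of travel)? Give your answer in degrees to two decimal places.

θ_c ≈ 37.20°

n₂/n₁ = tan 31.16° = 0.6047; the critical angle satisfies sin θ_c = n₂/n₁.
θ_c = arcsin(0.6047) = 37.20°.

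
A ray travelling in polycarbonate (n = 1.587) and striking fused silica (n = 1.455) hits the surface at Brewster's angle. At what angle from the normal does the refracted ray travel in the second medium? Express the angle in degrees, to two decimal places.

θ_t ≈ 47.48°

θ_B = arctan(n₂/n₁) = arctan(1.455/1.587) = 42.52°.
At Brewster's angle the reflected and refracted rays are perpendicular, so θ_t = 90° − θ_B = 90° − 42.52° = 47.48°.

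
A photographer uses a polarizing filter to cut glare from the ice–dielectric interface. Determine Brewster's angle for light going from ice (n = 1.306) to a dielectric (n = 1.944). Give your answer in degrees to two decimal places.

θ_B ≈ 56.11°

Here n₂/n₁ = 1.944/1.306 = 1.4885, and Brewster's law gives tan θ_B = n₂/n₁.
So θ_B = arctan 1.4885 = 56.11°.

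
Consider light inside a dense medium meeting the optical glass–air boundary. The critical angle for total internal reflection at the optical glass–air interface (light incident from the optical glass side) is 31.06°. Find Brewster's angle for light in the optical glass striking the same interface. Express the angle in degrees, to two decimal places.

θ_B ≈ 27.29°

n₂/n₁ = sin θ_c = sin 31.06° = 0.5159.
tan θ_B equals the same ratio, so θ_B = arctan(0.5159) = 27.29°.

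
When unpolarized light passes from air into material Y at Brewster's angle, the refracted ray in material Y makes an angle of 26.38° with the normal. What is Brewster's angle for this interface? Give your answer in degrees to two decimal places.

At Brewster's angle the reflected and refracted rays are perpendicular, so θ_B + θ_t = 90°.
So θ_B = 90° − θ_t = 90° − 26.38° = 63.62°.

θ_B ≈ 63.62°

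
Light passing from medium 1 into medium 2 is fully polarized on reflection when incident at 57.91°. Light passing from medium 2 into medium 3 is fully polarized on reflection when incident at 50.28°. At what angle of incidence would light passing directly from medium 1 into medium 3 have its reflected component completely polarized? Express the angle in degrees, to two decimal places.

θ_B ≈ 62.48°

tan θ_B(1→2) = n₂/n₁ = tan 57.91° = 1.5948.
tan θ_B(2→3) = n₃/n₂ = tan 50.28° = 1.2037.
Multiplying, n₃/n₁ = 1.5948 × 1.2037 = 1.9195, and θ_B(1→3) = arctan 1.9195 = 62.48°.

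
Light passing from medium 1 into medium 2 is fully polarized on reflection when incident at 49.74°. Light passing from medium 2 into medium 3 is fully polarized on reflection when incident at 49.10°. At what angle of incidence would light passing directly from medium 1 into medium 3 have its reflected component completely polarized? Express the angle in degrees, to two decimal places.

θ_B ≈ 53.74°

Each Brewster angle gives a ratio: n₂/n₁ = tan 49.74° = 1.1808, n₃/n₂ = tan 49.10° = 1.1544.
So n₃/n₁ = (n₂/n₁)(n₃/n₂) = 1.1808 × 1.1544 = 1.3632.
θ_B(1→3) = arctan(1.3632) = 53.74°.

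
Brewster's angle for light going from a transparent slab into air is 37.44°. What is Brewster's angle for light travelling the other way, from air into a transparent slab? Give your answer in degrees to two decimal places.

Reversing the direction swaps n₁ and n₂, so tan θ_B' = 1/tan θ_B and θ_B' = 90° − θ_B.
Hence θ_B' = 90° − 37.44° = 52.56°.

θ_B' ≈ 52.56°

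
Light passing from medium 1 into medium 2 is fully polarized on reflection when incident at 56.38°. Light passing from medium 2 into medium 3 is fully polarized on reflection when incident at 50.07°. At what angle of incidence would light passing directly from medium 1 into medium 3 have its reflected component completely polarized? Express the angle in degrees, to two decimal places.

Each Brewster angle gives a ratio: n₂/n₁ = tan 56.38° = 1.5040, n₃/n₂ = tan 50.07° = 1.1947.
n₃/n₁ = 1.7968. Then tan θ_B(1→3) = n₃/n₁, so θ_B(1→3) = arctan(1.7968) = 60.90°.

θ_B ≈ 60.90°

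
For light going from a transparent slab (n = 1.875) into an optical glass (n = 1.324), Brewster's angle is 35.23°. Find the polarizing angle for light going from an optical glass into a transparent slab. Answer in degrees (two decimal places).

θ_B' ≈ 54.77°

Reversing the direction swaps n₁ and n₂, so tan θ_B' = 1/tan θ_B and θ_B' = 90° − θ_B.
Hence θ_B' = 90° − 35.23° = 54.77°.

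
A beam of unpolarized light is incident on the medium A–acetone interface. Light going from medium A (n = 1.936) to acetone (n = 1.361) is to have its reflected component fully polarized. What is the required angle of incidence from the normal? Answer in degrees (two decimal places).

θ_B ≈ 35.11°

Brewster's condition: tan θ_B = n₂/n₁ = 1.361/1.936 = 0.7030.
θ_B = arctan(0.7030) = 35.11°.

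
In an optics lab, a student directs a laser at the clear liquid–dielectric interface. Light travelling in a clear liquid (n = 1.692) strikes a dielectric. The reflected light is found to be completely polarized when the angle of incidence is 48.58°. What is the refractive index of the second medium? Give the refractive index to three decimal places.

At Brewster's angle, tan θ_B = n₂/n₁ with n₁ on the incident side (a clear liquid) and n₂ on the transmitted side (a dielectric).
n₂ = n₁ tan θ_B = 1.692 × tan 48.58° = 1.918.

n ≈ 1.918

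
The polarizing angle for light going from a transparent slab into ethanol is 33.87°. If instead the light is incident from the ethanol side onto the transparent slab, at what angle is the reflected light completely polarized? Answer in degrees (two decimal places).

tan θ_B' = n₁/n₂ = 1/tan θ_B, so θ_B' = 90° − θ_B.
θ_B' = 90° − 33.87° = 56.13°.

θ_B' ≈ 56.13°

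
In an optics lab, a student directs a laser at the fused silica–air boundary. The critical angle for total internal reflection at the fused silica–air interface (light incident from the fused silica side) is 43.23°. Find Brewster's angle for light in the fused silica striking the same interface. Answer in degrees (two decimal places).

θ_B ≈ 34.41°

sin θ_c = n₂/n₁, so n₂/n₁ = sin 43.23° = 0.6849.
Brewster: tan θ_B = n₂/n₁ = 0.6849.
θ_B = arctan(0.6849) = 34.41°.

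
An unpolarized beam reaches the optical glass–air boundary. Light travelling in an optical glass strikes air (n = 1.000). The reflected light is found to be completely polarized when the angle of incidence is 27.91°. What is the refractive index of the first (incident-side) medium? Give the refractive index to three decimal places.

Brewster's law: tan θ_B = n₂/n₁ (light incident in an optical glass, refracted into air).
n₁ = n₂ / tan θ_B = 1.000 / tan 27.91° = 1.888.

n ≈ 1.888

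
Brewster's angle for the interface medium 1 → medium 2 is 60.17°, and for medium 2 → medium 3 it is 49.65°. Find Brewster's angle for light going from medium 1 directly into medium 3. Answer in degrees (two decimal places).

n₂/n₁ = tan 60.17° = 1.7440 and n₃/n₂ = tan 49.65° = 1.1771.
n₃/n₁ = 2.0528. Then tan θ_B(1→3) = n₃/n₁, so θ_B(1→3) = arctan(2.0528) = 64.03°.

θ_B ≈ 64.03°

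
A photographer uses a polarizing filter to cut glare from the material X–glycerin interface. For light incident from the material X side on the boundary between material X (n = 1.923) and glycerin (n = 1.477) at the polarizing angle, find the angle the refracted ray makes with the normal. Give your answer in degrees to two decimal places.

θ_t ≈ 52.47°

tan θ_B = n₂/n₁ = 1.477/1.923 = 0.7681, so θ_B = 37.53°.
At Brewster's angle the reflected and refracted rays are perpendicular, so θ_t = 90° − θ_B = 90° − 37.53° = 52.47°.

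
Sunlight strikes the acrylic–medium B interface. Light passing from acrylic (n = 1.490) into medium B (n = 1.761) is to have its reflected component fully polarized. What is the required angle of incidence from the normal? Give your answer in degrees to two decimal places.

Here n₂/n₁ = 1.761/1.490 = 1.1819, and Brewster's law gives tan θ_B = n₂/n₁.
So θ_B = arctan 1.1819 = 49.77°.

θ_B ≈ 49.77°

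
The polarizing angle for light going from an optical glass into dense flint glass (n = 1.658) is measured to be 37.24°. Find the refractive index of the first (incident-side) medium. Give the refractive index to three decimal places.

n ≈ 2.181

Full polarization of the reflected beam means tan θ_B = n₂/n₁, where n₁ is the incident medium (an optical glass).
n₁ = n₂ / tan θ_B = 1.658 / tan 37.24° = 2.181.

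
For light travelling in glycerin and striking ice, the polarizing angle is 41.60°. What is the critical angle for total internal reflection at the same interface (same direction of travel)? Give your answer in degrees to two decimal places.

n₂/n₁ = tan 41.60° = 0.8878; the critical angle satisfies sin θ_c = n₂/n₁.
θ_c = arcsin(0.8878) = 62.60°.

θ_c ≈ 62.60°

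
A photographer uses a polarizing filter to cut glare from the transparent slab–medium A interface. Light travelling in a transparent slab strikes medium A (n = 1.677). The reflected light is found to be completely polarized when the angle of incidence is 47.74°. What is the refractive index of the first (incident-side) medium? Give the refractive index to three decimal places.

n ≈ 1.524

Full polarization of the reflected beam means tan θ_B = n₂/n₁, where n₁ is the incident medium (a transparent slab).
n₁ = n₂ / tan θ_B = 1.677 / tan 47.74° = 1.524.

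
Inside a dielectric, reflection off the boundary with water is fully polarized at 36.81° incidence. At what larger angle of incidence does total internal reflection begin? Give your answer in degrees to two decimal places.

n₂/n₁ = tan 36.81° = 0.7484; the critical angle satisfies sin θ_c = n₂/n₁.
θ_c = arcsin(0.7484) = 48.45°.

θ_c ≈ 48.45°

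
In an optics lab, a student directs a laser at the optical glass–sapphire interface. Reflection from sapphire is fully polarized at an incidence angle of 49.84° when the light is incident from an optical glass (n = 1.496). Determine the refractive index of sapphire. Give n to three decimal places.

n ≈ 1.773

Brewster's law: tan θ_B = n₂/n₁ (light incident in an optical glass, refracted into sapphire).
n₂ = n₁ tan θ_B = 1.496 × tan 49.84° = 1.773.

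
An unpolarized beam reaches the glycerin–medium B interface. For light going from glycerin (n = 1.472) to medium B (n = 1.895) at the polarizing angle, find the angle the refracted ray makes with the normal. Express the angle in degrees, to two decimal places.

θ_t ≈ 37.84°

tan θ_B = n₂/n₁ = 1.895/1.472 = 1.2874, so θ_B = 52.16°.
Since θ_B + θ_t = 90° at Brewster incidence, θ_t = 90° − 52.16° = 37.84°.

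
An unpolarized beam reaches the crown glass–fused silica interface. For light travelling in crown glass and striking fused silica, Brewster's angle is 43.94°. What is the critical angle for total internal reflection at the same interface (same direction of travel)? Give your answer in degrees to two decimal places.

θ_c ≈ 74.51°

tan θ_B = n₂/n₁ = tan 43.94° = 0.9637.
Total internal reflection: sin θ_c = n₂/n₁ = 0.9637.
θ_c = arcsin(0.9637) = 74.51°.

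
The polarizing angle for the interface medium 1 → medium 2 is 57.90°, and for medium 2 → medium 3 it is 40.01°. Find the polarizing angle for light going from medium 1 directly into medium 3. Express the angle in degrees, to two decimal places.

tan θ_B(1→2) = n₂/n₁ = tan 57.90° = 1.5941.
tan θ_B(2→3) = n₃/n₂ = tan 40.01° = 0.8394.
n₃/n₁ = 1.3381. Then tan θ_B(1→3) = n₃/n₁, so θ_B(1→3) = arctan(1.3381) = 53.23°.

θ_B ≈ 53.23°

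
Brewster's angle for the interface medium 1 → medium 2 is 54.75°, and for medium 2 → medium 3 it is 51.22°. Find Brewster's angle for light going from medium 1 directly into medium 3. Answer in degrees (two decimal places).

θ_B ≈ 60.41°

n₂/n₁ = tan 54.75° = 1.4150 and n₃/n₂ = tan 51.22° = 1.2446.
n₃/n₁ = 1.7611. Then tan θ_B(1→3) = n₃/n₁, so θ_B(1→3) = arctan(1.7611) = 60.41°.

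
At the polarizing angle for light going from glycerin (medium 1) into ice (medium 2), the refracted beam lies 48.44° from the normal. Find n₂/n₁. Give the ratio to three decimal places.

n₂/n₁ ≈ 0.887

At Brewster incidence θ_B = 90° − θ_t = 90° − 48.44° = 41.56°.
Then n₂/n₁ = tan θ_B = tan 41.56° = 0.887.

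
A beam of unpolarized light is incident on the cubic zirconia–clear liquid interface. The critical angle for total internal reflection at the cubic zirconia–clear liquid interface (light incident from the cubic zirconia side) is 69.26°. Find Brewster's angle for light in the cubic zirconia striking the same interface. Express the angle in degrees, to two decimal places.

θ_B ≈ 43.08°

n₂/n₁ = sin θ_c = sin 69.26° = 0.9352.
tan θ_B equals the same ratio, so θ_B = arctan(0.9352) = 43.08°.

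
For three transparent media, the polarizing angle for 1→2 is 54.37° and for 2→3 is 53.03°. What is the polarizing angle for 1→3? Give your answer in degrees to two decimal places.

n₂/n₁ = tan 54.37° = 1.3952 and n₃/n₂ = tan 53.03° = 1.3285.
n₃/n₁ = 1.8536. Then tan θ_B(1→3) = n₃/n₁, so θ_B(1→3) = arctan(1.8536) = 61.65°.

θ_B ≈ 61.65°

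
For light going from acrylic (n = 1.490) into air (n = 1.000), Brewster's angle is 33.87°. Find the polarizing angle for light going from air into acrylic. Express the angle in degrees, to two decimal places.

Reversing the direction swaps n₁ and n₂, so tan θ_B' = 1/tan θ_B and θ_B' = 90° − θ_B.
Hence θ_B' = 90° − 33.87° = 56.13°.

θ_B' ≈ 56.13°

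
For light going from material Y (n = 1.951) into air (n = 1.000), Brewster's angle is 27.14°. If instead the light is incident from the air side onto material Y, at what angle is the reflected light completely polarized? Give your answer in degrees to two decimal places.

θ_B' ≈ 62.86°

The two Brewster angles are complementary: θ_B' = 90° − θ_B = 90° − 27.14° = 62.86°.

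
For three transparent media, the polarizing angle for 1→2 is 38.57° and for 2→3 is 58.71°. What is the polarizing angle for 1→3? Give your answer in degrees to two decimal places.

θ_B ≈ 52.69°

tan θ_B(1→2) = n₂/n₁ = tan 38.57° = 0.7974.
tan θ_B(2→3) = n₃/n₂ = tan 58.71° = 1.6454.
n₃/n₁ = 1.3121. Then tan θ_B(1→3) = n₃/n₁, so θ_B(1→3) = arctan(1.3121) = 52.69°.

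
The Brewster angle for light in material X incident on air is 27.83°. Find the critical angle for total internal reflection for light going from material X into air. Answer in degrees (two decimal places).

n₂/n₁ = tan 27.83° = 0.5279; the critical angle satisfies sin θ_c = n₂/n₁.
θ_c = arcsin(0.5279) = 31.86°.

θ_c ≈ 31.86°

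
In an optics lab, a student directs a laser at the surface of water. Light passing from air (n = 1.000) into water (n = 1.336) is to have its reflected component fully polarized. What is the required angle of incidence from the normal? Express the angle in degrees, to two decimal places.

At Brewster's angle the reflected and refracted rays are perpendicular, which with Snell's law gives tan θ_B = n₂/n₁.
Here n₂/n₁ = 1.336/1.000 = 1.3360, and Brewster's law gives tan θ_B = n₂/n₁. Taking the arctangent, θ_B = 53.19°.

θ_B ≈ 53.19°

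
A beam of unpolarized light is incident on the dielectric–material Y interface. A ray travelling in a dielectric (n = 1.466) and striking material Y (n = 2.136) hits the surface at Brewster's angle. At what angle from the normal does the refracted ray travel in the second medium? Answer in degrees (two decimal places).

θ_t ≈ 34.46°

First find Brewster's angle: tan θ_B = 2.136/1.466 = 1.4570, giving θ_B = 55.54°.
The refracted ray is perpendicular to the reflected ray, so θ_t = 90° − θ_B = 34.46°.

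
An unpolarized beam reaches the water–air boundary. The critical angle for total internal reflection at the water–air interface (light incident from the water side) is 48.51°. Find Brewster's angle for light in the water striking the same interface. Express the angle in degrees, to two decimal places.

θ_B ≈ 36.84°

sin θ_c = n₂/n₁, so n₂/n₁ = sin 48.51° = 0.7491.
Brewster: tan θ_B = n₂/n₁ = 0.7491.
θ_B = arctan(0.7491) = 36.84°.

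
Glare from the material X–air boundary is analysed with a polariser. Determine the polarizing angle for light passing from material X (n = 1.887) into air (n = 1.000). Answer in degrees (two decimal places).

Here n₂/n₁ = 1.000/1.887 = 0.5299, and Brewster's law gives tan θ_B = n₂/n₁.
So θ_B = arctan 0.5299 = 27.92°.

θ_B ≈ 27.92°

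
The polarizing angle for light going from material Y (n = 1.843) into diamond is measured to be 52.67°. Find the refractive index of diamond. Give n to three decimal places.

n ≈ 2.417

At the polarizing angle, tan θ_B = n₂/n₁ with n₁ on the incident side (material Y) and n₂ on the transmitted side (diamond).
n₂ = n₁ tan θ_B = 1.843 × tan 52.67° = 2.417.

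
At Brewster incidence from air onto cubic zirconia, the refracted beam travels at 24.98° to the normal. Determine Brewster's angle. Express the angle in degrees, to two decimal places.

Brewster's condition makes the reflected and refracted beams perpendicular: θ_B + θ_t = 90°.
So θ_B = 90° − θ_t = 90° − 24.98° = 65.02°.

θ_B ≈ 65.02°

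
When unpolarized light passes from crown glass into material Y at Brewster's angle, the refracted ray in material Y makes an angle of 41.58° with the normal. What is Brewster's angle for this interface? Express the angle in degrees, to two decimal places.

Brewster's condition makes the reflected and refracted beams perpendicular: θ_B + θ_t = 90°.
θ_B = 90° − 41.58° = 48.42°.

θ_B ≈ 48.42°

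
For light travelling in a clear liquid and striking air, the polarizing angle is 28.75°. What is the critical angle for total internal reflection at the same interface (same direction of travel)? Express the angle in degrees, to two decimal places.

θ_c ≈ 33.27°

tan θ_B = n₂/n₁ = tan 28.75° = 0.5486.
Total internal reflection: sin θ_c = n₂/n₁ = 0.5486.
θ_c = arcsin(0.5486) = 33.27°.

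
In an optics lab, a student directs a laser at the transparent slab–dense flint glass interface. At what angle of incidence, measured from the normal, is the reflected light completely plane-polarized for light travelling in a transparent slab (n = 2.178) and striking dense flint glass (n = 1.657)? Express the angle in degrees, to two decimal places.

θ_B ≈ 37.26°

The reflected p-component vanishes when tan θ_B = n₂/n₁.
tan θ_B = n₂/n₁ = 1.657/2.178 = 0.7608. Taking the arctangent, θ_B = 37.26°.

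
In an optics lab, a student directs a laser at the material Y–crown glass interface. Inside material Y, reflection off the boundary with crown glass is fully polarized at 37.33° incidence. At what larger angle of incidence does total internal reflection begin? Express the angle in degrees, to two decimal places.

θ_c ≈ 49.70°

From Brewster, n₂/n₁ = tan θ_B = tan 37.33° = 0.7626.
Then sin θ_c = n₂/n₁ = 0.7626, so θ_c = arcsin 0.7626 = 49.70°.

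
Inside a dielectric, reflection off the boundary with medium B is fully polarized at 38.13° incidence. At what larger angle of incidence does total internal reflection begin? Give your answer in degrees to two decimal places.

n₂/n₁ = tan 38.13° = 0.7849; the critical angle satisfies sin θ_c = n₂/n₁.
θ_c = arcsin(0.7849) = 51.72°.

θ_c ≈ 51.72°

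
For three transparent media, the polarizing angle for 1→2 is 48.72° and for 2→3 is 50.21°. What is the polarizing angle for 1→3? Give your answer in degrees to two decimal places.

θ_B ≈ 53.83°

Each Brewster angle gives a ratio: n₂/n₁ = tan 48.72° = 1.1391, n₃/n₂ = tan 50.21° = 1.2007.
Multiplying, n₃/n₁ = 1.1391 × 1.2007 = 1.3676, and θ_B(1→3) = arctan 1.3676 = 53.83°.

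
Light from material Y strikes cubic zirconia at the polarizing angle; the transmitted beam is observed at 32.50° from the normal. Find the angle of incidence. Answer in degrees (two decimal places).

At Brewster's angle the reflected and refracted rays are perpendicular, so θ_B + θ_t = 90°.
θ_B = 90° − 32.50° = 57.50°.

θ_B ≈ 57.50°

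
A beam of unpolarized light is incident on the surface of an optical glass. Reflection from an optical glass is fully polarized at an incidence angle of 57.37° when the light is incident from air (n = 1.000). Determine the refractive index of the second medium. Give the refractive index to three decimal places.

At Brewster's angle, tan θ_B = n₂/n₁ with n₁ on the incident side (air) and n₂ on the transmitted side (an optical glass).
n₂ = n₁ tan θ_B = 1.000 × tan 57.37° = 1.562.

n ≈ 1.562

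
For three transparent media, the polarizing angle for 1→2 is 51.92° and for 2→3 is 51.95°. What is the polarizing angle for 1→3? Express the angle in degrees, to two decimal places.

tan θ_B(1→2) = n₂/n₁ = tan 51.92° = 1.2763.
tan θ_B(2→3) = n₃/n₂ = tan 51.95° = 1.2776.
So n₃/n₁ = (n₂/n₁)(n₃/n₂) = 1.2763 × 1.2776 = 1.6306.
θ_B(1→3) = arctan(1.6306) = 58.48°.

θ_B ≈ 58.48°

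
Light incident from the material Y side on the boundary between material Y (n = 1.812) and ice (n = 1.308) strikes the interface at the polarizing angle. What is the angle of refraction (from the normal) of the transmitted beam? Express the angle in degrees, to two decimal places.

θ_t ≈ 54.18°

First find Brewster's angle: tan θ_B = 1.308/1.812 = 0.7219, giving θ_B = 35.82°.
At Brewster's angle the reflected and refracted rays are perpendicular, so θ_t = 90° − θ_B = 90° − 35.82° = 54.18°.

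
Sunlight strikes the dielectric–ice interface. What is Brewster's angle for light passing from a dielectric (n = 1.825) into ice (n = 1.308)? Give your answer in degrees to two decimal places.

Here n₂/n₁ = 1.308/1.825 = 0.7167, and Brewster's law gives tan θ_B = n₂/n₁.
So θ_B = arctan 0.7167 = 35.63°.

θ_B ≈ 35.63°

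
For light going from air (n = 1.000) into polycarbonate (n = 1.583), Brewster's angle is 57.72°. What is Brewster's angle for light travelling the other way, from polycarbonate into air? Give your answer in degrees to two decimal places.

θ_B' ≈ 32.28°

The two Brewster angles are complementary: θ_B' = 90° − θ_B = 90° − 57.72° = 32.28°.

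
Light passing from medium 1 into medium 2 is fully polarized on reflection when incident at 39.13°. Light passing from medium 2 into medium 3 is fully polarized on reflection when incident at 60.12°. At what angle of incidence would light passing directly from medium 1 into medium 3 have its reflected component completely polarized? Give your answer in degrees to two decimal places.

θ_B ≈ 54.77°

n₂/n₁ = tan 39.13° = 0.8135 and n₃/n₂ = tan 60.12° = 1.7405.
Multiplying, n₃/n₁ = 0.8135 × 1.7405 = 1.4159, and θ_B(1→3) = arctan 1.4159 = 54.77°.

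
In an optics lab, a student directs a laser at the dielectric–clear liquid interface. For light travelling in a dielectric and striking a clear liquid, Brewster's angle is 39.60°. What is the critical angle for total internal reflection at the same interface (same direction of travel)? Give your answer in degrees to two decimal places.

θ_c ≈ 55.82°

n₂/n₁ = tan 39.60° = 0.8273; the critical angle satisfies sin θ_c = n₂/n₁.
θ_c = arcsin(0.8273) = 55.82°.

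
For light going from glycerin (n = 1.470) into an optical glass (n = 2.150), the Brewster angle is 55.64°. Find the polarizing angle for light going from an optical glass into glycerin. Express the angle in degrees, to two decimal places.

Reversing the direction swaps n₁ and n₂, so tan θ_B' = 1/tan θ_B and θ_B' = 90° − θ_B.
Hence θ_B' = 90° − 55.64° = 34.36°.

θ_B' ≈ 34.36°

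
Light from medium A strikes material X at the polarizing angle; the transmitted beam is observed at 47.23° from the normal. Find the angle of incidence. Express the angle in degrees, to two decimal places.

At Brewster's angle the reflected and refracted rays are perpendicular, so θ_B + θ_t = 90°.
θ_B = 90° − 47.23° = 42.77°.

θ_B ≈ 42.77°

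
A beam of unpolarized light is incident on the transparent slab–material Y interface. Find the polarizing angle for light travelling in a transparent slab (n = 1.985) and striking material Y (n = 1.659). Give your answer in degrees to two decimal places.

θ_B ≈ 39.89°

The reflected p-component vanishes when tan θ_B = n₂/n₁.
Brewster's condition: tan θ_B = n₂/n₁ = 1.659/1.985 = 0.8358. Taking the arctangent, θ_B = 39.89°.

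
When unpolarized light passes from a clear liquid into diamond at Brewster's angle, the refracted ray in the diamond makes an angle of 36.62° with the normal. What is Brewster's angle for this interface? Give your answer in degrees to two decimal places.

Since the reflected and refracted rays are at right angles at the polarizing angle, θ_B + θ_t = 90°.
So θ_B = 90° − θ_t = 90° − 36.62° = 53.38°.

θ_B ≈ 53.38°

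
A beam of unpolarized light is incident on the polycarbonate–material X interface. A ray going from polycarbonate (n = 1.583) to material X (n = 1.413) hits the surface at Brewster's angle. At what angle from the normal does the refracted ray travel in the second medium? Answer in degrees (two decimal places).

θ_B = arctan(n₂/n₁) = arctan(1.413/1.583) = 41.75°.
Since θ_B + θ_t = 90° at Brewster incidence, θ_t = 90° − 41.75° = 48.25°.

θ_t ≈ 48.25°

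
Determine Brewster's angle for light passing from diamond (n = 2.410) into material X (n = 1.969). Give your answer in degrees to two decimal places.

θ_B ≈ 39.25°

The reflected p-component vanishes when tan θ_B = n₂/n₁.
Brewster's condition: tan θ_B = n₂/n₁ = 1.969/2.410 = 0.8170.
So θ_B = arctan 0.8170 = 39.25°.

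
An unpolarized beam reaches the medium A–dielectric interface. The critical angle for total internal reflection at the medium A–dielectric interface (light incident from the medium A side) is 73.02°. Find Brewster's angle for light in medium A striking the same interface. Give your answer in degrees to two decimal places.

θ_B ≈ 43.72°

sin θ_c = n₂/n₁, so n₂/n₁ = sin 73.02° = 0.9564.
Brewster: tan θ_B = n₂/n₁ = 0.9564.
θ_B = arctan(0.9564) = 43.72°.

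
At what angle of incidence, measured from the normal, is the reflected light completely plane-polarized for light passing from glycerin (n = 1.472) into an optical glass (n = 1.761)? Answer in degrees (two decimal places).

tan θ_B = n₂/n₁ = 1.761/1.472 = 1.1963.
So θ_B = arctan 1.1963 = 50.11°.

θ_B ≈ 50.11°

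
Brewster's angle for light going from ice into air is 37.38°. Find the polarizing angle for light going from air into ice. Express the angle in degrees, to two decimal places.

θ_B' ≈ 52.62°

The two Brewster angles are complementary: θ_B' = 90° − θ_B = 90° − 37.38° = 52.62°.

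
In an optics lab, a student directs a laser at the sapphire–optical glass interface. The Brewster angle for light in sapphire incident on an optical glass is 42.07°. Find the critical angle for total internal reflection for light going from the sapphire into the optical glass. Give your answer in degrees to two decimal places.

θ_c ≈ 64.50°

tan θ_B = n₂/n₁ = tan 42.07° = 0.9026.
Total internal reflection: sin θ_c = n₂/n₁ = 0.9026.
θ_c = arcsin(0.9026) = 64.50°.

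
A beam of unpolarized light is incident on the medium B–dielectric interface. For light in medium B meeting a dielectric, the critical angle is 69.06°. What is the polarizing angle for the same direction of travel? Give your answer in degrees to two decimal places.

θ_B ≈ 43.04°

n₂/n₁ = sin θ_c = sin 69.06° = 0.9340.
tan θ_B equals the same ratio, so θ_B = arctan(0.9340) = 43.04°.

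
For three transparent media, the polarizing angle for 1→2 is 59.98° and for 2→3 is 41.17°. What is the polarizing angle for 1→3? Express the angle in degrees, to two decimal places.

tan θ_B(1→2) = n₂/n₁ = tan 59.98° = 1.7307.
tan θ_B(2→3) = n₃/n₂ = tan 41.17° = 0.8745.
So n₃/n₁ = (n₂/n₁)(n₃/n₂) = 1.7307 × 0.8745 = 1.5135.
θ_B(1→3) = arctan(1.5135) = 56.55°.

θ_B ≈ 56.55°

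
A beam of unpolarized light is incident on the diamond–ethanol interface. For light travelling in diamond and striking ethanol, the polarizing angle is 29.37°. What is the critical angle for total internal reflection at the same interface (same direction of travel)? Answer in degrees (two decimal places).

θ_c ≈ 34.25°

tan θ_B = n₂/n₁ = tan 29.37° = 0.5628.
Total internal reflection: sin θ_c = n₂/n₁ = 0.5628.
θ_c = arcsin(0.5628) = 34.25°.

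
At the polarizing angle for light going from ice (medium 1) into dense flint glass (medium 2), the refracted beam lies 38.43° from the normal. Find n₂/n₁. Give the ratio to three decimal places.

n₂/n₁ ≈ 1.260

θ_B + θ_t = 90°, so θ_B = 90° − 38.43° = 51.57°.
Then n₂/n₁ = tan θ_B = tan 51.57° = 1.260.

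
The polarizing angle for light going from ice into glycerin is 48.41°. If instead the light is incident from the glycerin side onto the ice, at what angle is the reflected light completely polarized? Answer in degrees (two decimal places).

tan θ_B' = n₁/n₂ = 1/tan θ_B, so θ_B' = 90° − θ_B.
θ_B' = 90° − 48.41° = 41.59°.

θ_B' ≈ 41.59°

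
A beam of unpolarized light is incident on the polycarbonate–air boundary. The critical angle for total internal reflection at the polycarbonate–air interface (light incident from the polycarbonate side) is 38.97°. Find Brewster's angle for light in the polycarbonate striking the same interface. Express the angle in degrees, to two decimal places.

θ_B ≈ 32.17°

n₂/n₁ = sin θ_c = sin 38.97° = 0.6289.
tan θ_B equals the same ratio, so θ_B = arctan(0.6289) = 32.17°.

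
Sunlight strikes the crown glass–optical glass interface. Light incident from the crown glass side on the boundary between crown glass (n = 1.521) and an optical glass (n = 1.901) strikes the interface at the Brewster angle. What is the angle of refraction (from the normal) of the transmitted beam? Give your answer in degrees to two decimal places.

θ_t ≈ 38.66°

θ_B = arctan(n₂/n₁) = arctan(1.901/1.521) = 51.34°.
The refracted ray is perpendicular to the reflected ray, so θ_t = 90° − θ_B = 38.66°.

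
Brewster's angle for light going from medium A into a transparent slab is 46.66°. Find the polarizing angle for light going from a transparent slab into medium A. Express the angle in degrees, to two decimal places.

The two Brewster angles are complementary: θ_B' = 90° − θ_B = 90° − 46.66° = 43.34°.

θ_B' ≈ 43.34°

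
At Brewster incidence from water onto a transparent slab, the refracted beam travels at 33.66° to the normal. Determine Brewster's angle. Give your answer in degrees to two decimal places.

Brewster's condition makes the reflected and refracted beams perpendicular: θ_B + θ_t = 90°.
θ_B = 90° − 33.66° = 56.34°.

θ_B ≈ 56.34°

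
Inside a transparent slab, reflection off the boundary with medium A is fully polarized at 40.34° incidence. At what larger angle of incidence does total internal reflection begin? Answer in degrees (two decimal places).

θ_c ≈ 58.13°

n₂/n₁ = tan 40.34° = 0.8493; the critical angle satisfies sin θ_c = n₂/n₁.
θ_c = arcsin(0.8493) = 58.13°.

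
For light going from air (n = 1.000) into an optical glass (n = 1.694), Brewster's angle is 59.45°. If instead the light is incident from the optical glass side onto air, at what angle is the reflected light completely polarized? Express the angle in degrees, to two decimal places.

Reversing the direction swaps n₁ and n₂, so tan θ_B' = 1/tan θ_B and θ_B' = 90° − θ_B.
Hence θ_B' = 90° − 59.45° = 30.55°.

θ_B' ≈ 30.55°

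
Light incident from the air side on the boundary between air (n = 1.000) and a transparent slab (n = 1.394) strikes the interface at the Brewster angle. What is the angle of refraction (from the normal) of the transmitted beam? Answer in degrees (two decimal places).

tan θ_B = n₂/n₁ = 1.394/1.000 = 1.3940, so θ_B = 54.35°.
The refracted ray is perpendicular to the reflected ray, so θ_t = 90° − θ_B = 35.65°.

θ_t ≈ 35.65°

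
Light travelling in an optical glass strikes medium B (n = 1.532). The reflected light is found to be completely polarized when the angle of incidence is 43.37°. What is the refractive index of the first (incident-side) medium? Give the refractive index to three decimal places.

n ≈ 1.622

At the Brewster angle, tan θ_B = n₂/n₁ with n₁ on the incident side (an optical glass) and n₂ on the transmitted side (medium B).
n₁ = n₂ / tan θ_B = 1.532 / tan 43.37° = 1.622.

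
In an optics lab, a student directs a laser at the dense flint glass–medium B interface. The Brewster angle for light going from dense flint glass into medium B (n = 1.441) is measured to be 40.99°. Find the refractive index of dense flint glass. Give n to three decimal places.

At the Brewster angle, tan θ_B = n₂/n₁ with n₁ on the incident side (dense flint glass) and n₂ on the transmitted side (medium B).
n₁ = n₂ / tan θ_B = 1.441 / tan 40.99° = 1.658.

n ≈ 1.658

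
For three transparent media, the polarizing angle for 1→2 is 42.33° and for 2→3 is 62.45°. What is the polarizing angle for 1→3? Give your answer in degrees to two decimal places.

θ_B ≈ 60.20°

Each Brewster angle gives a ratio: n₂/n₁ = tan 42.33° = 0.9109, n₃/n₂ = tan 62.45° = 1.9169.
So n₃/n₁ = (n₂/n₁)(n₃/n₂) = 0.9109 × 1.9169 = 1.7461.
θ_B(1→3) = arctan(1.7461) = 60.20°.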